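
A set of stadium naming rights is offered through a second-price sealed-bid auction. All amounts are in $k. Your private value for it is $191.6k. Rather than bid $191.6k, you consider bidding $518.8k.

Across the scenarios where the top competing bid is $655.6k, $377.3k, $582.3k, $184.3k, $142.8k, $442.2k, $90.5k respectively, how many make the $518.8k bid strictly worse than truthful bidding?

The deviation hurts exactly when the highest competing bid lies strictly between $191.6k and $518.8k — overbidding then wins at a price above your value.
$655.6k: above both → same outcome either way.
$377.3k: inside the interval → strictly worse (loss $185.7k).
$582.3k: above both → same outcome either way.
$184.3k: below both → same outcome either way.
$142.8k: below both → same outcome either way.
$442.2k: inside the interval → strictly worse (loss $250.6k).
$90.5k: below both → same outcome either way.
Count: 2.

2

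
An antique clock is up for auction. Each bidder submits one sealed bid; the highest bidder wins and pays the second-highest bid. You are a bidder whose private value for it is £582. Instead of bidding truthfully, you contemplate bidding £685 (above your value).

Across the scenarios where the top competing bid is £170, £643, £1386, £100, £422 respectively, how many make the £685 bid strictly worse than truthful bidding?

1

The deviation hurts exactly when the highest competing bid lies strictly between £582 and £685 — overbidding then wins at a price above your value.
£170: below both → same outcome either way.
£643: inside the interval → strictly worse (loss £61).
£1386: above both → same outcome either way.
£100: below both → same outcome either way.
£422: below both → same outcome either way.
Count: 1.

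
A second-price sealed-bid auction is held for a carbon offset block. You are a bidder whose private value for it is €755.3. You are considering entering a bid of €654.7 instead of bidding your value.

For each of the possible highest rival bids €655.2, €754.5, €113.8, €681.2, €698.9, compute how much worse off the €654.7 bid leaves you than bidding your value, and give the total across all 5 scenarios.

€231.4

The deviation costs you only when the competing bid falls strictly between €654.7 and €755.3; elsewhere both bids give the same outcome.
€655.2: truthful payoff €100.1, deviation payoff €0 → loss €100.1.
€754.5: truthful payoff €0.8, deviation payoff €0 → loss €0.8.
€113.8: outcomes coincide → loss €0.
€681.2: truthful payoff €74.1, deviation payoff €0 → loss €74.1.
€698.9: truthful payoff €56.4, deviation payoff €0 → loss €56.4.
Total loss = €100.1 + €0.8 + €74.1 + €56.4 = €231.4.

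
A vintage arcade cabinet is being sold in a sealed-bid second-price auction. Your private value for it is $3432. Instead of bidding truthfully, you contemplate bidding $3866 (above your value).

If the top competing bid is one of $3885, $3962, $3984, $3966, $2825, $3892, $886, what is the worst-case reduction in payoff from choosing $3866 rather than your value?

$0

$3885: same outcome either way → loss $0.
$3962: same outcome either way → loss $0.
$3984: same outcome either way → loss $0.
$3966: same outcome either way → loss $0.
$2825: same outcome either way → loss $0.
$3892: same outcome either way → loss $0.
$886: same outcome either way → loss $0.
Maximum loss: $0.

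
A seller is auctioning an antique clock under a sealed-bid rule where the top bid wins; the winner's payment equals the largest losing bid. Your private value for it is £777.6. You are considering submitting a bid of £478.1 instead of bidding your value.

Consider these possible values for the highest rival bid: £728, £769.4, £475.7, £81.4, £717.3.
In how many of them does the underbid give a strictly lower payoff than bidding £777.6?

The deviation hurts exactly when the highest competing bid lies strictly between £478.1 and £777.6 — underbidding then forfeits a profitable win.
£728: inside the interval → strictly worse (loss £49.6).
£769.4: inside the interval → strictly worse (loss £8.2).
£475.7: below both → same outcome either way.
£81.4: below both → same outcome either way.
£717.3: inside the interval → strictly worse (loss £60.3).
Count: 3.

3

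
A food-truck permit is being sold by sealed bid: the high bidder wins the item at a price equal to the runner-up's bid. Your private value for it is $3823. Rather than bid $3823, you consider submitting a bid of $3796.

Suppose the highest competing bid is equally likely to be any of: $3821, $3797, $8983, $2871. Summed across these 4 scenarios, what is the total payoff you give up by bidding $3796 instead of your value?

The deviation costs you only when the competing bid falls strictly between $3796 and $3823; elsewhere both bids give the same outcome.
$3821: truthful payoff $2, deviation payoff $0 → loss $2.
$3797: truthful payoff $26, deviation payoff $0 → loss $26.
$8983: outcomes coincide → loss $0.
$2871: outcomes coincide → loss $0.
Total loss = $2 + $26 = $28.

$28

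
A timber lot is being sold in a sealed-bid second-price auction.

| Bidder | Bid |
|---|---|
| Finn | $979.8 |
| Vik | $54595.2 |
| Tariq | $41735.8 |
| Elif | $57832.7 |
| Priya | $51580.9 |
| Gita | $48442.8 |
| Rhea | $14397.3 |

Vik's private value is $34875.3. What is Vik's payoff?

Highest bid: Elif at $57832.7, so Elif wins.
Second-highest bid: Vik at $54595.2 — that is the price the winner pays.
Vik did not win, so Vik pays nothing and receives nothing: payoff $0.

$0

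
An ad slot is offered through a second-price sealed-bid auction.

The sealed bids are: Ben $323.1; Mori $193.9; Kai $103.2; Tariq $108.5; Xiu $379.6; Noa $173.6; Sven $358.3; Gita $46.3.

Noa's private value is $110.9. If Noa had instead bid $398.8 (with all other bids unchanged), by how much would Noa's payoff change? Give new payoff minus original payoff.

The highest bid among the other bidders is $379.6; Noa's bid doesn't change that.
Original bid $173.6: Noa is not highest (top rival bid is $379.6); payoff $0.
Alternative bid $398.8: Noa is highest, pays the top rival bid $379.6; payoff $110.9 − $379.6 = −$268.7.
Change in payoff = −$268.7 − ($0) = −$268.7.

−$268.7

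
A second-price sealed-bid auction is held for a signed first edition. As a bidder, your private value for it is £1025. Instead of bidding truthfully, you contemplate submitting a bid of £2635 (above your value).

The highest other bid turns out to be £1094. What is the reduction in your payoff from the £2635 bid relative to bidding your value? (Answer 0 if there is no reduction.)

£69

Bidding your value £1025: you lose (since £1025 < £1094). Payoff £0.
Bidding £2635: you win and pay £1094. Payoff £1025 − £1094 = −£69.
The competing bid £1094 lies between your value and your inflated bid, so overbidding wins an item priced above your value.
Loss from deviating = £0 − (−£69) = £69.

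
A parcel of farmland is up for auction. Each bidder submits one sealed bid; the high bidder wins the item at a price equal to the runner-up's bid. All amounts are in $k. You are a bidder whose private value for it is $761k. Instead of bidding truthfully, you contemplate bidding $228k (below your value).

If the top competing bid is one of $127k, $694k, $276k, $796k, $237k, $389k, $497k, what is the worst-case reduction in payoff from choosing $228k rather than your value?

$524k

$127k: same outcome either way → loss $0k.
$694k: truthful gives $67k, deviation gives $0k → loss $67k.
$276k: truthful gives $485k, deviation gives $0k → loss $485k.
$796k: same outcome either way → loss $0k.
$237k: truthful gives $524k, deviation gives $0k → loss $524k.
$389k: truthful gives $372k, deviation gives $0k → loss $372k.
$497k: truthful gives $264k, deviation gives $0k → loss $264k.
Maximum loss: $524k.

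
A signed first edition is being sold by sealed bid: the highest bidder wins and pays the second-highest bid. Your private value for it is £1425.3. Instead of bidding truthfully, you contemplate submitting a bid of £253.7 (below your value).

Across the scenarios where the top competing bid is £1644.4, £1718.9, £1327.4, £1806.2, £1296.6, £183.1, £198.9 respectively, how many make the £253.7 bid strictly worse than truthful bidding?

The deviation hurts exactly when the highest competing bid lies strictly between £253.7 and £1425.3 — underbidding then forfeits a profitable win.
£1644.4: above both → same outcome either way.
£1718.9: above both → same outcome either way.
£1327.4: inside the interval → strictly worse (loss £97.9).
£1806.2: above both → same outcome either way.
£1296.6: inside the interval → strictly worse (loss £128.7).
£183.1: below both → same outcome either way.
£198.9: below both → same outcome either way.
Count: 2.

2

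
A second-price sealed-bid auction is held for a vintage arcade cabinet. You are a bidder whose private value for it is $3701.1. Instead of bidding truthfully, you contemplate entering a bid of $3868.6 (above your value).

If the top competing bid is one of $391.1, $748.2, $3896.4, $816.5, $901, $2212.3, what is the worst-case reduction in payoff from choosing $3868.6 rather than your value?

$391.1: same outcome either way → loss $0.
$748.2: same outcome either way → loss $0.
$3896.4: same outcome either way → loss $0.
$816.5: same outcome either way → loss $0.
$901: same outcome either way → loss $0.
$2212.3: same outcome either way → loss $0.
Maximum loss: $0.

$0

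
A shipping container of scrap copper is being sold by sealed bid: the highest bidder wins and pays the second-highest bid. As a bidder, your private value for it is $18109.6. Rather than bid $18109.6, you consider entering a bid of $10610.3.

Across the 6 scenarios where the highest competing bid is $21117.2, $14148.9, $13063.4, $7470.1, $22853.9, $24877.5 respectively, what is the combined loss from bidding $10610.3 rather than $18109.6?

$9006.9

The deviation costs you only when the competing bid falls strictly between $10610.3 and $18109.6; elsewhere both bids give the same outcome.
$21117.2: outcomes coincide → loss $0.
$14148.9: truthful payoff $3960.7, deviation payoff $0 → loss $3960.7.
$13063.4: truthful payoff $5046.2, deviation payoff $0 → loss $5046.2.
$7470.1: outcomes coincide → loss $0.
$22853.9: outcomes coincide → loss $0.
$24877.5: outcomes coincide → loss $0.
Total loss = $3960.7 + $5046.2 = $9006.9.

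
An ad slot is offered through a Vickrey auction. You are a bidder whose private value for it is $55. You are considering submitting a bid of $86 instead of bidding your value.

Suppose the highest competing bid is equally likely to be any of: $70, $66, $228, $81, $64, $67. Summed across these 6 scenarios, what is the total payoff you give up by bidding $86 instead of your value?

$73

The deviation costs you only when the competing bid falls strictly between $55 and $86; elsewhere both bids give the same outcome.
$70: truthful payoff $0, deviation payoff −$15 → loss $15.
$66: truthful payoff $0, deviation payoff −$11 → loss $11.
$228: outcomes coincide → loss $0.
$81: truthful payoff $0, deviation payoff −$26 → loss $26.
$64: truthful payoff $0, deviation payoff −$9 → loss $9.
$67: truthful payoff $0, deviation payoff −$12 → loss $12.
Total loss = $15 + $11 + $26 + $9 + $12 = $73.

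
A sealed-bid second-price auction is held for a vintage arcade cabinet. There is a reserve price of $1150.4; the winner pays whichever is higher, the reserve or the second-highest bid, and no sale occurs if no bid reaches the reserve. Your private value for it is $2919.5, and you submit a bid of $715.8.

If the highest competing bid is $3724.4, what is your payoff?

$0

Your bid $715.8 is below the highest competing bid $3724.4, so you lose. Payoff $0.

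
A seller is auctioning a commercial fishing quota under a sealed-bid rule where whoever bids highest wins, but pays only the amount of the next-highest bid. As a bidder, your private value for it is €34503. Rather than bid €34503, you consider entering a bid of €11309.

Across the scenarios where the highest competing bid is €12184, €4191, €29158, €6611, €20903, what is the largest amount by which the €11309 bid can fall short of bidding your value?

€12184: truthful gives €22319, deviation gives €0 → loss €22319.
€4191: same outcome either way → loss €0.
€29158: truthful gives €5345, deviation gives €0 → loss €5345.
€6611: same outcome either way → loss €0.
€20903: truthful gives €13600, deviation gives €0 → loss €13600.
Maximum loss: €22319.

€22319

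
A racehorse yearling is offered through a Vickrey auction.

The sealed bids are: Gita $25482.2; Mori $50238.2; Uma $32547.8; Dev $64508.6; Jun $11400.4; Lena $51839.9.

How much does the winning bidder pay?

Highest bid: Dev at $64508.6, so Dev wins.
Second-highest bid: Lena at $51839.9 — that is the price the winner pays.

$51839.9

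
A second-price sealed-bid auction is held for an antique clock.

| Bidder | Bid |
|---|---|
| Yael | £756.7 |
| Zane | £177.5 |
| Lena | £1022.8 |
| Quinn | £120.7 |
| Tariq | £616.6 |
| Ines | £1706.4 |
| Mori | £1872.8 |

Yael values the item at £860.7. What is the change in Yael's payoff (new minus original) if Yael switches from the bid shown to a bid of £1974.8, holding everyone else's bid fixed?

The highest bid among the other bidders is £1872.8; Yael's bid doesn't change that.
Original bid £756.7: Yael is not highest (top rival bid is £1872.8); payoff £0.
Alternative bid £1974.8: Yael is highest, pays the top rival bid £1872.8; payoff £860.7 − £1872.8 = −£1012.1.
Change in payoff = −£1012.1 − (£0) = −£1012.1.

−£1012.1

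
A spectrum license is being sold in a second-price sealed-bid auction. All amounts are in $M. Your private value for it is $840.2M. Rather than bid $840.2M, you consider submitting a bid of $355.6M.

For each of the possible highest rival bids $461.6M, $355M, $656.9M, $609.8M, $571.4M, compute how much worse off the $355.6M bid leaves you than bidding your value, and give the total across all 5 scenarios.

$1061.1M

The deviation costs you only when the competing bid falls strictly between $355.6M and $840.2M; elsewhere both bids give the same outcome.
$461.6M: truthful payoff $378.6M, deviation payoff $0M → loss $378.6M.
$355M: outcomes coincide → loss $0M.
$656.9M: truthful payoff $183.3M, deviation payoff $0M → loss $183.3M.
$609.8M: truthful payoff $230.4M, deviation payoff $0M → loss $230.4M.
$571.4M: truthful payoff $268.8M, deviation payoff $0M → loss $268.8M.
Total loss = $378.6M + $183.3M + $230.4M + $268.8M = $1061.1M.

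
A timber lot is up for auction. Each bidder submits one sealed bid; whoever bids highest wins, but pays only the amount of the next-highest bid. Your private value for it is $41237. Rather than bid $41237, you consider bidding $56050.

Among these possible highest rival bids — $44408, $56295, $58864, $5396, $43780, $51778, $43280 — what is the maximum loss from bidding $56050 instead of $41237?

$44408: truthful gives $0, deviation gives −$3171 → loss $3171.
$56295: same outcome either way → loss $0.
$58864: same outcome either way → loss $0.
$5396: same outcome either way → loss $0.
$43780: truthful gives $0, deviation gives −$2543 → loss $2543.
$51778: truthful gives $0, deviation gives −$10541 → loss $10541.
$43280: truthful gives $0, deviation gives −$2043 → loss $2043.
Maximum loss: $10541.

$10541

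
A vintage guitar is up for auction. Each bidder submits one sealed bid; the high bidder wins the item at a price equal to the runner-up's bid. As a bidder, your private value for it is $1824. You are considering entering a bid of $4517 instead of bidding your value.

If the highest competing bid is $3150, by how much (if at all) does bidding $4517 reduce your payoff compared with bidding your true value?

Bidding your value $1824: you lose (since $1824 < $3150). Payoff $0.
Bidding $4517: you win and pay $3150. Payoff $1824 − $3150 = −$1326.
The competing bid $3150 lies between your value and your inflated bid, so overbidding wins an item priced above your value.
Loss from deviating = $0 − (−$1326) = $1326.
Truthful bidding weakly dominates here: raising your bid can only win items priced above your value, and lowering it can only forfeit items priced below.

$1326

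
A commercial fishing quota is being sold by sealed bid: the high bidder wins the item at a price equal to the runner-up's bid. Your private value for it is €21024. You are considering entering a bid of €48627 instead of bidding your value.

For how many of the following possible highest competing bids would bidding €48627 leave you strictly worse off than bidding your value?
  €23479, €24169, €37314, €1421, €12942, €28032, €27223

5

The deviation hurts exactly when the highest competing bid lies strictly between €21024 and €48627 — overbidding then wins at a price above your value.
€23479: inside the interval → strictly worse (loss €2455).
€24169: inside the interval → strictly worse (loss €3145).
€37314: inside the interval → strictly worse (loss €16290).
€1421: below both → same outcome either way.
€12942: below both → same outcome either way.
€28032: inside the interval → strictly worse (loss €7008).
€27223: inside the interval → strictly worse (loss €6199).
Count: 5.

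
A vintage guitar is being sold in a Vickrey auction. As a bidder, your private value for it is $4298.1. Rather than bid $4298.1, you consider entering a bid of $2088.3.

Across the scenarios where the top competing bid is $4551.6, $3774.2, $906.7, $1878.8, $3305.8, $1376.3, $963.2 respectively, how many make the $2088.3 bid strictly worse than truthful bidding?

The deviation hurts exactly when the highest competing bid lies strictly between $2088.3 and $4298.1 — underbidding then forfeits a profitable win.
$4551.6: above both → same outcome either way.
$3774.2: inside the interval → strictly worse (loss $523.9).
$906.7: below both → same outcome either way.
$1878.8: below both → same outcome either way.
$3305.8: inside the interval → strictly worse (loss $992.3).
$1376.3: below both → same outcome either way.
$963.2: below both → same outcome either way.
Count: 2.

2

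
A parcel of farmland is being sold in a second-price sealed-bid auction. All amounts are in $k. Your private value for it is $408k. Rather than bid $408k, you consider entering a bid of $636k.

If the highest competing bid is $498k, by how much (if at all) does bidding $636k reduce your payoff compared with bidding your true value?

Bidding your value $408k: you lose (since $408k < $498k). Payoff $0k.
Bidding $636k: you win and pay $498k. Payoff $408k − $498k = −$90k.
The competing bid $498k lies between your value and your inflated bid, so overbidding wins an item priced above your value.
Loss from deviating = $0k − (−$90k) = $90k.

$90k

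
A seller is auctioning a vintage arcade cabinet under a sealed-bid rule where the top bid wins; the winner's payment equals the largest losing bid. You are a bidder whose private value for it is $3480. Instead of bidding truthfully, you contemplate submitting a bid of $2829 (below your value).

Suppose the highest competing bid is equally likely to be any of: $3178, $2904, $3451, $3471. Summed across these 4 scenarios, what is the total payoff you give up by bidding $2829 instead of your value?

$916

The deviation costs you only when the competing bid falls strictly between $2829 and $3480; elsewhere both bids give the same outcome.
$3178: truthful payoff $302, deviation payoff $0 → loss $302.
$2904: truthful payoff $576, deviation payoff $0 → loss $576.
$3451: truthful payoff $29, deviation payoff $0 → loss $29.
$3471: truthful payoff $9, deviation payoff $0 → loss $9.
Total loss = $302 + $576 + $29 + $9 = $916.
In a second-price auction your bid sets only whether you win, not what you pay, so bidding your true value is weakly dominant.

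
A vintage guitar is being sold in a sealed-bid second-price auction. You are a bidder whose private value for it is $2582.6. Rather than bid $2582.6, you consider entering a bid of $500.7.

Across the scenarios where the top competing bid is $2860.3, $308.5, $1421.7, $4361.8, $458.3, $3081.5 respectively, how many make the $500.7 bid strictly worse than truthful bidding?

The deviation hurts exactly when the highest competing bid lies strictly between $500.7 and $2582.6 — underbidding then forfeits a profitable win.
$2860.3: above both → same outcome either way.
$308.5: below both → same outcome either way.
$1421.7: inside the interval → strictly worse (loss $1160.9).
$4361.8: above both → same outcome either way.
$458.3: below both → same outcome either way.
$3081.5: above both → same outcome either way.
Count: 1.

1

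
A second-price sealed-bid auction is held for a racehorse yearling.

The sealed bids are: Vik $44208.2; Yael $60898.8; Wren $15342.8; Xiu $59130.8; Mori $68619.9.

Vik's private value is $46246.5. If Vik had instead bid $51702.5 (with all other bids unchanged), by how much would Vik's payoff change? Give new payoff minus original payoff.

$0

The highest bid among the other bidders is $68619.9; Vik's bid doesn't change that.
Original bid $44208.2: Vik is not highest (top rival bid is $68619.9); payoff $0.
Alternative bid $51702.5: Vik is not highest (top rival bid is $68619.9); payoff $0.
Change in payoff = $0 − ($0) = $0.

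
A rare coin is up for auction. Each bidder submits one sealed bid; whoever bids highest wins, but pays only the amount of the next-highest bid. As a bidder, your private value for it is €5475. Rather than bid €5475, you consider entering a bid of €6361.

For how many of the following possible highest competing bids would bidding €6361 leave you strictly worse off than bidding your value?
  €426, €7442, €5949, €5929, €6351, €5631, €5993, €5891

The deviation hurts exactly when the highest competing bid lies strictly between €5475 and €6361 — overbidding then wins at a price above your value.
€426: below both → same outcome either way.
€7442: above both → same outcome either way.
€5949: inside the interval → strictly worse (loss €474).
€5929: inside the interval → strictly worse (loss €454).
€6351: inside the interval → strictly worse (loss €876).
€5631: inside the interval → strictly worse (loss €156).
€5993: inside the interval → strictly worse (loss €518).
€5891: inside the interval → strictly worse (loss €416).
Count: 6.

6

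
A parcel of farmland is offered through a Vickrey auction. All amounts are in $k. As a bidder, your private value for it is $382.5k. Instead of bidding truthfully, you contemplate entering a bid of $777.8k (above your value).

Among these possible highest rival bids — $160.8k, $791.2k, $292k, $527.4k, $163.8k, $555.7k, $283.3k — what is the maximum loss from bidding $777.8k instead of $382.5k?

$173.2k

$160.8k: same outcome either way → loss $0k.
$791.2k: same outcome either way → loss $0k.
$292k: same outcome either way → loss $0k.
$527.4k: truthful gives $0k, deviation gives −$144.9k → loss $144.9k.
$163.8k: same outcome either way → loss $0k.
$555.7k: truthful gives $0k, deviation gives −$173.2k → loss $173.2k.
$283.3k: same outcome either way → loss $0k.
Maximum loss: $173.2k.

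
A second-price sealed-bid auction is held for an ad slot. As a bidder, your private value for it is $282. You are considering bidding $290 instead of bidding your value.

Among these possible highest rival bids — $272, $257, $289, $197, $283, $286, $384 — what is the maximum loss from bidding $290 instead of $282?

$7

$272: same outcome either way → loss $0.
$257: same outcome either way → loss $0.
$289: truthful gives $0, deviation gives −$7 → loss $7.
$197: same outcome either way → loss $0.
$283: truthful gives $0, deviation gives −$1 → loss $1.
$286: truthful gives $0, deviation gives −$4 → loss $4.
$384: same outcome either way → loss $0.
Maximum loss: $7.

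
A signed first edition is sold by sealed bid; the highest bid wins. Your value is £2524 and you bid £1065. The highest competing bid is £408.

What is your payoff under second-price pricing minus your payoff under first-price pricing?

You have the highest bid, so you win under either rule.
Second-price: pay £408 → payoff £2116.
First-price: pay your own bid £1065 → payoff £1459.
Difference = £2116 − (£1459) = £657.

£657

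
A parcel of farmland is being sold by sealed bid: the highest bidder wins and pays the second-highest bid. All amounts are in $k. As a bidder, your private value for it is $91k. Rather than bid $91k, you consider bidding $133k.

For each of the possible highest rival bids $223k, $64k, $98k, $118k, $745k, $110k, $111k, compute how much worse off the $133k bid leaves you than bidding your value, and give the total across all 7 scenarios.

The deviation costs you only when the competing bid falls strictly between $91k and $133k; elsewhere both bids give the same outcome.
$223k: outcomes coincide → loss $0k.
$64k: outcomes coincide → loss $0k.
$98k: truthful payoff $0k, deviation payoff −$7k → loss $7k.
$118k: truthful payoff $0k, deviation payoff −$27k → loss $27k.
$745k: outcomes coincide → loss $0k.
$110k: truthful payoff $0k, deviation payoff −$19k → loss $19k.
$111k: truthful payoff $0k, deviation payoff −$20k → loss $20k.
Total loss = $7k + $27k + $19k + $20k = $73k.

$73k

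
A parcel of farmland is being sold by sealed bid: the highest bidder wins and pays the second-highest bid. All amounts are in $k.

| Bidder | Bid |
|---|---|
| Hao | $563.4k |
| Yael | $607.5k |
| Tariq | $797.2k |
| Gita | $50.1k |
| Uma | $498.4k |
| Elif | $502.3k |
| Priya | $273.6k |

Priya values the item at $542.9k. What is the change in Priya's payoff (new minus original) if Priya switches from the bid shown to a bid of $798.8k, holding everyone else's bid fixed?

−$254.3k

The highest bid among the other bidders is $797.2k; Priya's bid doesn't change that.
Original bid $273.6k: Priya is not highest (top rival bid is $797.2k); payoff $0k.
Alternative bid $798.8k: Priya is highest, pays the top rival bid $797.2k; payoff $542.9k − $797.2k = −$254.3k.
Change in payoff = −$254.3k − ($0k) = −$254.3k.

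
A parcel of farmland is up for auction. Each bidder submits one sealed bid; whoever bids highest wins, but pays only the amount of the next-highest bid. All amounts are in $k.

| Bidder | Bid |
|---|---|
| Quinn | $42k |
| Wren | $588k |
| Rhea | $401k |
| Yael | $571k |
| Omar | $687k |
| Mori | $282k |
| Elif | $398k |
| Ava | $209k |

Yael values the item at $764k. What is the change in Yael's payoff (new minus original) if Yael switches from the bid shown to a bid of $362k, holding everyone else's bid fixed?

The highest bid among the other bidders is $687k; Yael's bid doesn't change that.
Original bid $571k: Yael is not highest (top rival bid is $687k); payoff $0k.
Alternative bid $362k: Yael is not highest (top rival bid is $687k); payoff $0k.
Change in payoff = $0k − ($0k) = $0k.

$0k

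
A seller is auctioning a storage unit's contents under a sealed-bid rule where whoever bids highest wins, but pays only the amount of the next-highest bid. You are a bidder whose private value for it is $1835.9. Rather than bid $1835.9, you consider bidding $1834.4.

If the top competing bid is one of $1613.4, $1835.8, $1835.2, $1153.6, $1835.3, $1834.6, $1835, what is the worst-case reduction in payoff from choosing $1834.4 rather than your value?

$1613.4: same outcome either way → loss $0.
$1835.8: truthful gives $0.1, deviation gives $0 → loss $0.1.
$1835.2: truthful gives $0.7, deviation gives $0 → loss $0.7.
$1153.6: same outcome either way → loss $0.
$1835.3: truthful gives $0.6, deviation gives $0 → loss $0.6.
$1834.6: truthful gives $1.3, deviation gives $0 → loss $1.3.
$1835: truthful gives $0.9, deviation gives $0 → loss $0.9.
Maximum loss: $1.3.

$1.3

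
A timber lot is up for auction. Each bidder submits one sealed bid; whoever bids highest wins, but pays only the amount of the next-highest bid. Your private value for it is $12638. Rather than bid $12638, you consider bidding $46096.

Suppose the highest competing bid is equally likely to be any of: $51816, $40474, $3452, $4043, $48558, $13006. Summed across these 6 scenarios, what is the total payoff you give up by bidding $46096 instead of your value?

$28204

The deviation costs you only when the competing bid falls strictly between $12638 and $46096; elsewhere both bids give the same outcome.
$51816: outcomes coincide → loss $0.
$40474: truthful payoff $0, deviation payoff −$27836 → loss $27836.
$3452: outcomes coincide → loss $0.
$4043: outcomes coincide → loss $0.
$48558: outcomes coincide → loss $0.
$13006: truthful payoff $0, deviation payoff −$368 → loss $368.
Total loss = $27836 + $368 = $28204.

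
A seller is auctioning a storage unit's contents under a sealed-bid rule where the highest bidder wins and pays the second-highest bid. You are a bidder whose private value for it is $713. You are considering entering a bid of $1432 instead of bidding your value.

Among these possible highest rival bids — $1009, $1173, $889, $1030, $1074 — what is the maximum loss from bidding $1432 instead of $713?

$1009: truthful gives $0, deviation gives −$296 → loss $296.
$1173: truthful gives $0, deviation gives −$460 → loss $460.
$889: truthful gives $0, deviation gives −$176 → loss $176.
$1030: truthful gives $0, deviation gives −$317 → loss $317.
$1074: truthful gives $0, deviation gives −$361 → loss $361.
Maximum loss: $460.

$460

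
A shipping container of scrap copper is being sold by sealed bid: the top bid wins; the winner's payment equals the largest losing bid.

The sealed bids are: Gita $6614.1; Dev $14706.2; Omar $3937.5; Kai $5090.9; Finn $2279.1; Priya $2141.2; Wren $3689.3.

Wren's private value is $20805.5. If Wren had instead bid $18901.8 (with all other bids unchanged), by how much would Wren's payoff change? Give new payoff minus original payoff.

The highest bid among the other bidders is $14706.2; Wren's bid doesn't change that.
Original bid $3689.3: Wren is not highest (top rival bid is $14706.2); payoff $0.
Alternative bid $18901.8: Wren is highest, pays the top rival bid $14706.2; payoff $20805.5 − $14706.2 = $6099.3.
Change in payoff = $6099.3 − ($0) = $6099.3.

$6099.3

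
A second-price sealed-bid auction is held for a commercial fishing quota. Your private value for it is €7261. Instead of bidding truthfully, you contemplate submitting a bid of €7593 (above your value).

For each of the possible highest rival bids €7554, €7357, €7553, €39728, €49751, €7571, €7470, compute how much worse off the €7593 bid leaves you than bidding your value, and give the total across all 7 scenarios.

€1200

The deviation costs you only when the competing bid falls strictly between €7261 and €7593; elsewhere both bids give the same outcome.
€7554: truthful payoff €0, deviation payoff −€293 → loss €293.
€7357: truthful payoff €0, deviation payoff −€96 → loss €96.
€7553: truthful payoff €0, deviation payoff −€292 → loss €292.
€39728: outcomes coincide → loss €0.
€49751: outcomes coincide → loss €0.
€7571: truthful payoff €0, deviation payoff −€310 → loss €310.
€7470: truthful payoff €0, deviation payoff −€209 → loss €209.
Total loss = €293 + €96 + €292 + €310 + €209 = €1200.
Truthful bidding weakly dominates here: raising your bid can only win items priced above your value, and lowering it can only forfeit items priced below.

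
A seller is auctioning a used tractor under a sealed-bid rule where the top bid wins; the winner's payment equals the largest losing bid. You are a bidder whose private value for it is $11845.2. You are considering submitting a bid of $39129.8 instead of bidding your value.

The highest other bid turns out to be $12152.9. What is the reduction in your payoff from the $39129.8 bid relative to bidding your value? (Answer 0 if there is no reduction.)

Bidding your value $11845.2: you lose (since $11845.2 < $12152.9). Payoff $0.
Bidding $39129.8: you win and pay $12152.9. Payoff $11845.2 − $12152.9 = −$307.7.
The competing bid $12152.9 lies between your value and your inflated bid, so overbidding wins an item priced above your value.
Loss from deviating = $0 − (−$307.7) = $307.7.

$307.7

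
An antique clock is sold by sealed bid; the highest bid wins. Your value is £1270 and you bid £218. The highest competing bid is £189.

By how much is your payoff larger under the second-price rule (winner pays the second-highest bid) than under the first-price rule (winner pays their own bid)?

£29

You have the highest bid, so you win under either rule.
Second-price: pay £189 → payoff £1081.
First-price: pay your own bid £218 → payoff £1052.
Difference = £1081 − (£1052) = £29.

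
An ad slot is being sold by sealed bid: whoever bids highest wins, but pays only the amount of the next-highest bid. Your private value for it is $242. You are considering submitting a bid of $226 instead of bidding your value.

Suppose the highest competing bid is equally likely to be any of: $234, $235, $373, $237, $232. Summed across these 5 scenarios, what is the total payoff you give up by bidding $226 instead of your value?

The deviation costs you only when the competing bid falls strictly between $226 and $242; elsewhere both bids give the same outcome.
$234: truthful payoff $8, deviation payoff $0 → loss $8.
$235: truthful payoff $7, deviation payoff $0 → loss $7.
$373: outcomes coincide → loss $0.
$237: truthful payoff $5, deviation payoff $0 → loss $5.
$232: truthful payoff $10, deviation payoff $0 → loss $10.
Total loss = $8 + $7 + $5 + $10 = $30.

$30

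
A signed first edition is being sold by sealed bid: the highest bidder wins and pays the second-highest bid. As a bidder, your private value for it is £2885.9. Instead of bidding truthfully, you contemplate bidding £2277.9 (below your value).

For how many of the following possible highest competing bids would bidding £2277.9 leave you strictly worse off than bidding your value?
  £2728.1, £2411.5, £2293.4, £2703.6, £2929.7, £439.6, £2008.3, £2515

The deviation hurts exactly when the highest competing bid lies strictly between £2277.9 and £2885.9 — underbidding then forfeits a profitable win.
£2728.1: inside the interval → strictly worse (loss £157.8).
£2411.5: inside the interval → strictly worse (loss £474.4).
£2293.4: inside the interval → strictly worse (loss £592.5).
£2703.6: inside the interval → strictly worse (loss £182.3).
£2929.7: above both → same outcome either way.
£439.6: below both → same outcome either way.
£2008.3: below both → same outcome either way.
£2515: inside the interval → strictly worse (loss £370.9).
Count: 5.

5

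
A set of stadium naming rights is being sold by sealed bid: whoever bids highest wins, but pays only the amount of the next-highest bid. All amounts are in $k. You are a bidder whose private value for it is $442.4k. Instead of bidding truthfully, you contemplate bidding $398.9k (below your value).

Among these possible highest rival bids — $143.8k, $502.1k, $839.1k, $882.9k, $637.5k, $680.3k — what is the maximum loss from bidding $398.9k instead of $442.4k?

$143.8k: same outcome either way → loss $0k.
$502.1k: same outcome either way → loss $0k.
$839.1k: same outcome either way → loss $0k.
$882.9k: same outcome either way → loss $0k.
$637.5k: same outcome either way → loss $0k.
$680.3k: same outcome either way → loss $0k.
Maximum loss: $0k.

$0k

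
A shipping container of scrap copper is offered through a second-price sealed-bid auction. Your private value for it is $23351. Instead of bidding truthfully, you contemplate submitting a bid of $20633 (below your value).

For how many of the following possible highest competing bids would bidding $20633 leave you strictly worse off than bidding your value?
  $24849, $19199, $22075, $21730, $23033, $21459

4

The deviation hurts exactly when the highest competing bid lies strictly between $20633 and $23351 — underbidding then forfeits a profitable win.
$24849: above both → same outcome either way.
$19199: below both → same outcome either way.
$22075: inside the interval → strictly worse (loss $1276).
$21730: inside the interval → strictly worse (loss $1621).
$23033: inside the interval → strictly worse (loss $318).
$21459: inside the interval → strictly worse (loss $1892).
Count: 4.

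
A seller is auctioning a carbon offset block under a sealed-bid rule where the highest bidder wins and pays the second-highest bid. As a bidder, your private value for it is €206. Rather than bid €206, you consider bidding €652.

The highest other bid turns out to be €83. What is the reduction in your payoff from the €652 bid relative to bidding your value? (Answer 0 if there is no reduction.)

Bidding your value €206: you win (since €206 > €83) and pay €83. Payoff €123.
Bidding €652: you win and pay €83. Payoff €206 − €83 = €123.
Difference = €123 − €123 = €0; both bids lead to the same outcome because the competing bid is below both your value and your alternative bid.

€0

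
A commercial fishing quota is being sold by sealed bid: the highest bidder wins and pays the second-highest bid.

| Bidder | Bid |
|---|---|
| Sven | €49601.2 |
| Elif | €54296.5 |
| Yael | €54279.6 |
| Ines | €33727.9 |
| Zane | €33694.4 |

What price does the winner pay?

Highest bid: Elif at €54296.5, so Elif wins.
Second-highest bid: Yael at €54279.6 — that is the price the winner pays.

€54279.6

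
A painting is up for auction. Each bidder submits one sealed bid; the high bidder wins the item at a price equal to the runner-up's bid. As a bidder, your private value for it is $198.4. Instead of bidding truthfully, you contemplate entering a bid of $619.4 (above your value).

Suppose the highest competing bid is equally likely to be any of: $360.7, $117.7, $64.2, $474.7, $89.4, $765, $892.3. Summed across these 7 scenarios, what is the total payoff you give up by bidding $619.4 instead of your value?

The deviation costs you only when the competing bid falls strictly between $198.4 and $619.4; elsewhere both bids give the same outcome.
$360.7: truthful payoff $0, deviation payoff −$162.3 → loss $162.3.
$117.7: outcomes coincide → loss $0.
$64.2: outcomes coincide → loss $0.
$474.7: truthful payoff $0, deviation payoff −$276.3 → loss $276.3.
$89.4: outcomes coincide → loss $0.
$765: outcomes coincide → loss $0.
$892.3: outcomes coincide → loss $0.
Total loss = $162.3 + $276.3 = $438.6.

$438.6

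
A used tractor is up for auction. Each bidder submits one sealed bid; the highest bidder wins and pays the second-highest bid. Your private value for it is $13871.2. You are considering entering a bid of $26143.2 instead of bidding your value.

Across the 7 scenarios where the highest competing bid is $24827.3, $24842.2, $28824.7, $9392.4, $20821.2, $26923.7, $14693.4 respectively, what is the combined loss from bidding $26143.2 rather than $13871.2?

$29699.3

The deviation costs you only when the competing bid falls strictly between $13871.2 and $26143.2; elsewhere both bids give the same outcome.
$24827.3: truthful payoff $0, deviation payoff −$10956.1 → loss $10956.1.
$24842.2: truthful payoff $0, deviation payoff −$10971 → loss $10971.
$28824.7: outcomes coincide → loss $0.
$9392.4: outcomes coincide → loss $0.
$20821.2: truthful payoff $0, deviation payoff −$6950 → loss $6950.
$26923.7: outcomes coincide → loss $0.
$14693.4: truthful payoff $0, deviation payoff −$822.2 → loss $822.2.
Total loss = $10956.1 + $10971 + $6950 + $822.2 = $29699.3.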